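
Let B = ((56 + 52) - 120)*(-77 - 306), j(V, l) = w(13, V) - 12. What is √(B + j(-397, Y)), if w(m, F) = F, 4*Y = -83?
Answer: √4187 ≈ 64.707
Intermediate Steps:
Y = -83/4 (Y = (¼)*(-83) = -83/4 ≈ -20.750)
j(V, l) = -12 + V (j(V, l) = V - 12 = -12 + V)
B = 4596 (B = (108 - 120)*(-383) = -12*(-383) = 4596)
√(B + j(-397, Y)) = √(4596 + (-12 - 397)) = √(4596 - 409) = √4187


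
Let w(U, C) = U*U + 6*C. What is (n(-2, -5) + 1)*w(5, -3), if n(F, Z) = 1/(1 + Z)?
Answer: 21/4 ≈ 5.2500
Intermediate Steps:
w(U, C) = U² + 6*C
(n(-2, -5) + 1)*w(5, -3) = (1/(1 - 5) + 1)*(5² + 6*(-3)) = (1/(-4) + 1)*(25 - 18) = (-¼ + 1)*7 = (¾)*7 = 21/4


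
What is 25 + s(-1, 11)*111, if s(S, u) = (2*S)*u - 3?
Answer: -2750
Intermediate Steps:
s(S, u) = -3 + 2*S*u (s(S, u) = 2*S*u - 3 = -3 + 2*S*u)
25 + s(-1, 11)*111 = 25 + (-3 + 2*(-1)*11)*111 = 25 + (-3 - 22)*111 = 25 - 25*111 = 25 - 2775 = -2750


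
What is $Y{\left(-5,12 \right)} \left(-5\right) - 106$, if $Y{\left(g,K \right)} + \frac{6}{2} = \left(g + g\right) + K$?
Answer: $-101$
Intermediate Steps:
$Y{\left(g,K \right)} = -3 + K + 2 g$ ($Y{\left(g,K \right)} = -3 + \left(\left(g + g\right) + K\right) = -3 + \left(2 g + K\right) = -3 + \left(K + 2 g\right) = -3 + K + 2 g$)
$Y{\left(-5,12 \right)} \left(-5\right) - 106 = \left(-3 + 12 + 2 \left(-5\right)\right) \left(-5\right) - 106 = \left(-3 + 12 - 10\right) \left(-5\right) - 106 = \left(-1\right) \left(-5\right) - 106 = 5 - 106 = -101$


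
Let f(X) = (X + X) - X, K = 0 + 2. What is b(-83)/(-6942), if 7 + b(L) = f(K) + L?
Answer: 44/3471 ≈ 0.012676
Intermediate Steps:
K = 2
f(X) = X (f(X) = 2*X - X = X)
b(L) = -5 + L (b(L) = -7 + (2 + L) = -5 + L)
b(-83)/(-6942) = (-5 - 83)/(-6942) = -88*(-1/6942) = 44/3471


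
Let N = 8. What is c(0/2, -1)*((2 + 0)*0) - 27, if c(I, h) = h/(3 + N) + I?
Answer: -27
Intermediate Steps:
c(I, h) = I + h/11 (c(I, h) = h/(3 + 8) + I = h/11 + I = I + h/11)
c(0/2, -1)*((2 + 0)*0) - 27 = (0/2 + (1/11)*(-1))*((2 + 0)*0) - 27 = (0*(½) - 1/11)*(2*0) - 27 = (0 - 1/11)*0 - 27 = -1/11*0 - 27 = 0 - 27 = -27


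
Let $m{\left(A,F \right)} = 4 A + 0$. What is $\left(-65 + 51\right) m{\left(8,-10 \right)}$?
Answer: $-448$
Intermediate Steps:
$m{\left(A,F \right)} = 4 A$
$\left(-65 + 51\right) m{\left(8,-10 \right)} = \left(-65 + 51\right) 4 \cdot 8 = \left(-14\right) 32 = -448$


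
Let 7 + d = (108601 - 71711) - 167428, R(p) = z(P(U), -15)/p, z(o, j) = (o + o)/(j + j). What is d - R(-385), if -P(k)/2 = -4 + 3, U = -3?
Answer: -753897377/5775 ≈ -1.3055e+5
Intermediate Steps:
P(k) = 2 (P(k) = -2*(-4 + 3) = -2*(-1) = 2)
z(o, j) = o/j (z(o, j) = (2*o)/((2*j)) = (2*o)*(1/(2*j)) = o/j)
R(p) = -2/(15*p) (R(p) = (2/(-15))/p = (2*(-1/15))/p = -2/(15*p))
d = -130545 (d = -7 + ((108601 - 71711) - 167428) = -7 + (36890 - 167428) = -7 - 130538 = -130545)
d - R(-385) = -130545 - (-2)/(15*(-385)) = -130545 - (-2)*(-1)/(15*385) = -130545 - 1*2/5775 = -130545 - 2/5775 = -753897377/5775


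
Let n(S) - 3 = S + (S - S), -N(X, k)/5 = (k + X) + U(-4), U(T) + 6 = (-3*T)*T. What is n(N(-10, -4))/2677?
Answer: 343/2677 ≈ 0.12813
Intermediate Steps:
U(T) = -6 - 3*T² (U(T) = -6 + (-3*T)*T = -6 - 3*T²)
N(X, k) = 270 - 5*X - 5*k (N(X, k) = -5*((k + X) + (-6 - 3*(-4)²)) = -5*((X + k) + (-6 - 3*16)) = -5*((X + k) + (-6 - 48)) = -5*((X + k) - 54) = -5*(-54 + X + k) = 270 - 5*X - 5*k)
n(S) = 3 + S (n(S) = 3 + (S + (S - S)) = 3 + (S + 0) = 3 + S)
n(N(-10, -4))/2677 = (3 + (270 - 5*(-10) - 5*(-4)))/2677 = (3 + (270 + 50 + 20))*(1/2677) = (3 + 340)*(1/2677) = 343*(1/2677) = 343/2677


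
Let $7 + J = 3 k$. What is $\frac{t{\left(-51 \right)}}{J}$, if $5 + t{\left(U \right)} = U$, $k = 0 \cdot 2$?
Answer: $8$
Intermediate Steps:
$k = 0$
$t{\left(U \right)} = -5 + U$
$J = -7$ ($J = -7 + 3 \cdot 0 = -7 + 0 = -7$)
$\frac{t{\left(-51 \right)}}{J} = \frac{-5 - 51}{-7} = \left(-56\right) \left(- \frac{1}{7}\right) = 8$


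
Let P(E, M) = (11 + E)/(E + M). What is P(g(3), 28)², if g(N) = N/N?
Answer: 144/841 ≈ 0.17122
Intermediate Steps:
g(N) = 1
P(E, M) = (11 + E)/(E + M)
P(g(3), 28)² = ((11 + 1)/(1 + 28))² = (12/29)² = 144/841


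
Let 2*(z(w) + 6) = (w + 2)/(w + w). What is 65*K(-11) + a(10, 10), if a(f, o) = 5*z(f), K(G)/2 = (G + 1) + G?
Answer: -5517/2 ≈ -2758.5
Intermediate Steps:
z(w) = -6 + (2 + w)/(4*w) (z(w) = -6 + ((w + 2)/(w + w))/2 = -6 + ((2 + w)/((2*w)))/2 = -6 + ((2 + w)*(1/(2*w)))/2 = -6 + ((2 + w)/(2*w))/2 = -6 + (2 + w)/(4*w))
K(G) = 2 + 4*G (K(G) = 2*((G + 1) + G) = 2*((1 + G) + G) = 2*(1 + 2*G) = 2 + 4*G)
a(f, o) = 5*(2 - 23*f)/(4*f) (a(f, o) = 5*((2 - 23*f)/(4*f)) = 5*(2 - 23*f)/(4*f))
65*K(-11) + a(10, 10) = 65*(2 + 4*(-11)) + (5/4)*(2 - 23*10)/10 = 65*(2 - 44) + (5/4)*(⅒)*(2 - 230) = 65*(-42) + (5/4)*(⅒)*(-228) = -2730 - 57/2 = -5517/2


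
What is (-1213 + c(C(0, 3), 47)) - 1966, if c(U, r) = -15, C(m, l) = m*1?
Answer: -3194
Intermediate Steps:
C(m, l) = m
(-1213 + c(C(0, 3), 47)) - 1966 = (-1213 - 15) - 1966 = -1228 - 1966 = -3194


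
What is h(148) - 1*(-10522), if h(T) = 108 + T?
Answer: 10778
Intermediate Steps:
h(148) - 1*(-10522) = (108 + 148) - 1*(-10522) = 256 + 10522 = 10778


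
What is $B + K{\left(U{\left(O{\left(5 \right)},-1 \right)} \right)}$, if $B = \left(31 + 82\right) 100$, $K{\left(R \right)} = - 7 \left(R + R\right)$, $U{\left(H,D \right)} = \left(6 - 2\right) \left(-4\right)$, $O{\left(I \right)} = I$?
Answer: $11524$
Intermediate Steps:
$U{\left(H,D \right)} = -16$ ($U{\left(H,D \right)} = 4 \left(-4\right) = -16$)
$K{\left(R \right)} = - 14 R$ ($K{\left(R \right)} = - 7 \cdot 2 R = - 14 R$)
$B = 11300$ ($B = 113 \cdot 100 = 11300$)
$B + K{\left(U{\left(O{\left(5 \right)},-1 \right)} \right)} = 11300 - -224 = 11300 + 224 = 11524$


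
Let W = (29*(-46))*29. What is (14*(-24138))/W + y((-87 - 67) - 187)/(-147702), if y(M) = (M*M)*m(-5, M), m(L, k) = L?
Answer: 36202733047/2856999786 ≈ 12.672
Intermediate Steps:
W = -38686 (W = -1334*29 = -38686)
y(M) = -5*M**2 (y(M) = (M*M)*(-5) = M**2*(-5) = -5*M**2)
(14*(-24138))/W + y((-87 - 67) - 187)/(-147702) = (14*(-24138))/(-38686) - 5*((-87 - 67) - 187)**2/(-147702) = -337932*(-1/38686) - 5*(-154 - 187)**2*(-1/147702) = 168966/19343 - 5*(-341)**2*(-1/147702) = 168966/19343 - 5*116281*(-1/147702) = 168966/19343 - 581405*(-1/147702) = 168966/19343 + 581405/147702 = 36202733047/2856999786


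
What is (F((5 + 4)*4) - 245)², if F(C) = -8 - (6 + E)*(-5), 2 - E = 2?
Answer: 49729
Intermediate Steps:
E = 0 (E = 2 - 1*2 = 2 - 2 = 0)
F(C) = 22 (F(C) = -8 - (6 + 0)*(-5) = -8 - 6*(-5) = -8 - 1*(-30) = -8 + 30 = 22)
(F((5 + 4)*4) - 245)² = (22 - 245)² = (-223)² = 49729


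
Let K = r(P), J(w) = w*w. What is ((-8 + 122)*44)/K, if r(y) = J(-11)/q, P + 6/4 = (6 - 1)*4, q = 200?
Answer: 91200/11 ≈ 8290.9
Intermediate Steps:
J(w) = w²
P = 37/2 (P = -3/2 + (6 - 1)*4 = -3/2 + 5*4 = -3/2 + 20 = 37/2 ≈ 18.500)
r(y) = 121/200 (r(y) = (-11)²/200 = 121*(1/200) = 121/200)
K = 121/200 ≈ 0.60500
((-8 + 122)*44)/K = ((-8 + 122)*44)/(121/200) = (114*44)*(200/121) = 5016*(200/121) = 91200/11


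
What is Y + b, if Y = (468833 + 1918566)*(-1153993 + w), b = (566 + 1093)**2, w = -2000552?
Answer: -7531154826174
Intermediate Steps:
b = 2752281 (b = 1659**2 = 2752281)
Y = -7531157578455 (Y = (468833 + 1918566)*(-1153993 - 2000552) = 2387399*(-3154545) = -7531157578455)
Y + b = -7531157578455 + 2752281 = -7531154826174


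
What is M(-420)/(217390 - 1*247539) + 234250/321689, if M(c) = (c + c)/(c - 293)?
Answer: 719317614070/987871854899 ≈ 0.72815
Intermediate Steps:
M(c) = 2*c/(-293 + c) (M(c) = (2*c)/(-293 + c) = 2*c/(-293 + c))
M(-420)/(217390 - 1*247539) + 234250/321689 = (2*(-420)/(-293 - 420))/(217390 - 1*247539) + 234250/321689 = (2*(-420)/(-713))/(217390 - 247539) + 234250*(1/321689) = (2*(-420)*(-1/713))/(-30149) + 234250/321689 = (840/713)*(-1/30149) + 234250/321689 = -120/3070891 + 234250/321689 = 719317614070/987871854899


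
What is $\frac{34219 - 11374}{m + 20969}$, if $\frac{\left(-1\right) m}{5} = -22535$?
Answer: $\frac{7615}{44548} \approx 0.17094$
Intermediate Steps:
$m = 112675$ ($m = \left(-5\right) \left(-22535\right) = 112675$)
$\frac{34219 - 11374}{m + 20969} = \frac{34219 - 11374}{112675 + 20969} = \frac{22845}{133644} = 22845 \cdot \frac{1}{133644} = \frac{7615}{44548}$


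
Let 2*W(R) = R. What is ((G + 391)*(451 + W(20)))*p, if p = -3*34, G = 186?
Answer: -27131694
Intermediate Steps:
W(R) = R/2
p = -102
((G + 391)*(451 + W(20)))*p = ((186 + 391)*(451 + (½)*20))*(-102) = (577*(451 + 10))*(-102) = (577*461)*(-102) = 265997*(-102) = -27131694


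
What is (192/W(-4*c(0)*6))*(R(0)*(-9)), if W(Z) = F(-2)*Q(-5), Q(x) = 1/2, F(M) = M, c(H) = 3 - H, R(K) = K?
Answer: 0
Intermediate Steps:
Q(x) = ½
W(Z) = -1 (W(Z) = -2*½ = -1)
(192/W(-4*c(0)*6))*(R(0)*(-9)) = (192/(-1))*(0*(-9)) = (192*(-1))*0 = -192*0 = 0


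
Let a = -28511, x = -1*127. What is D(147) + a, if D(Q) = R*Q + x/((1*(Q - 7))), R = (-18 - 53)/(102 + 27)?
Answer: -172128741/6020 ≈ -28593.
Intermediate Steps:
x = -127
R = -71/129 ≈ -0.55039
D(Q) = -127/(-7 + Q) - 71*Q/129 (D(Q) = -71*Q/129 - 127/(Q - 7) = -71*Q/129 - 127/(-7 + Q) = -127/(-7 + Q) - 71*Q/129)
D(147) + a = (-16383 - 71*147**2 + 497*147)/(129*(-7 + 147)) - 28511 = (1/129)*(-16383 - 71*21609 + 73059)/140 - 28511 = (1/129)*(1/140)*(-16383 - 1534239 + 73059) - 28511 = (1/129)*(1/140)*(-1477563) - 28511 = -492521/6020 - 28511 = -172128741/6020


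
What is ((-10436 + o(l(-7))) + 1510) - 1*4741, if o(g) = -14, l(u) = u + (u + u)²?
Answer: -13681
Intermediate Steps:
l(u) = u + 4*u² (l(u) = u + (2*u)² = u + 4*u²)
((-10436 + o(l(-7))) + 1510) - 1*4741 = ((-10436 - 14) + 1510) - 1*4741 = (-10450 + 1510) - 4741 = -8940 - 4741 = -13681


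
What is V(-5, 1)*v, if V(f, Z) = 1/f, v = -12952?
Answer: 12952/5 ≈ 2590.4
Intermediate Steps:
V(-5, 1)*v = -12952/(-5) = -1/5*(-12952) = 12952/5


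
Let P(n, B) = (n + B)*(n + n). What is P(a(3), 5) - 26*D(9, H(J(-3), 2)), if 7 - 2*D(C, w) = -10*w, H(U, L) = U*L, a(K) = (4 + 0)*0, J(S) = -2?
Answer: 429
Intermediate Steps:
a(K) = 0 (a(K) = 4*0 = 0)
H(U, L) = L*U
D(C, w) = 7/2 + 5*w (D(C, w) = 7/2 - (-5)*w = 7/2 + 5*w)
P(n, B) = 2*n*(B + n) (P(n, B) = (B + n)*(2*n) = 2*n*(B + n))
P(a(3), 5) - 26*D(9, H(J(-3), 2)) = 2*0*(5 + 0) - 26*(7/2 + 5*(2*(-2))) = 2*0*5 - 26*(7/2 + 5*(-4)) = 0 - 26*(7/2 - 20) = 0 - 26*(-33/2) = 0 + 429 = 429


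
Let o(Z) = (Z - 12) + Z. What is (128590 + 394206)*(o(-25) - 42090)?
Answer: -22036896992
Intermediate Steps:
o(Z) = -12 + 2*Z (o(Z) = (-12 + Z) + Z = -12 + 2*Z)
(128590 + 394206)*(o(-25) - 42090) = (128590 + 394206)*((-12 + 2*(-25)) - 42090) = 522796*((-12 - 50) - 42090) = 522796*(-62 - 42090) = 522796*(-42152) = -22036896992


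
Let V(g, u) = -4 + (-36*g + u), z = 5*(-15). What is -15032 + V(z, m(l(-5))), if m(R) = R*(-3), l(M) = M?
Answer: -12321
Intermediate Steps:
z = -75
m(R) = -3*R
V(g, u) = -4 + u - 36*g (V(g, u) = -4 + (u - 36*g) = -4 + u - 36*g)
-15032 + V(z, m(l(-5))) = -15032 + (-4 - 3*(-5) - 36*(-75)) = -15032 + (-4 + 15 + 2700) = -15032 + 2711 = -12321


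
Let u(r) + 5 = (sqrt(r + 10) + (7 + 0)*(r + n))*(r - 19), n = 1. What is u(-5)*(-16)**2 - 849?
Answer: 169903 - 6144*sqrt(5) ≈ 1.5616e+5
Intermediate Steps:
u(r) = -5 + (-19 + r)*(7 + sqrt(10 + r) + 7*r) (u(r) = -5 + (sqrt(r + 10) + (7 + 0)*(r + 1))*(r - 19) = -5 + (sqrt(10 + r) + 7*(1 + r))*(-19 + r) = -5 + (sqrt(10 + r) + (7 + 7*r))*(-19 + r) = -5 + (7 + sqrt(10 + r) + 7*r)*(-19 + r) = -5 + (-19 + r)*(7 + sqrt(10 + r) + 7*r))
u(-5)*(-16)**2 - 849 = (-138 - 126*(-5) - 19*sqrt(10 - 5) + 7*(-5)**2 - 5*sqrt(10 - 5))*(-16)**2 - 849 = (-138 + 630 - 19*sqrt(5) + 7*25 - 5*sqrt(5))*256 - 849 = (-138 + 630 - 19*sqrt(5) + 175 - 5*sqrt(5))*256 - 849 = (667 - 24*sqrt(5))*256 - 849 = (170752 - 6144*sqrt(5)) - 849 = 169903 - 6144*sqrt(5)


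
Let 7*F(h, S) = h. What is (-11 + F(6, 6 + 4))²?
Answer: 5041/49 ≈ 102.88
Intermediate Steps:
F(h, S) = h/7
(-11 + F(6, 6 + 4))² = (-11 + (⅐)*6)² = (-11 + 6/7)² = (-71/7)² = 5041/49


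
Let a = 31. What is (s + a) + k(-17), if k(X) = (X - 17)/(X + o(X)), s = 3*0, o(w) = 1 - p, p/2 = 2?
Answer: 327/10 ≈ 32.700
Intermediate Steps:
p = 4 (p = 2*2 = 4)
o(w) = -3 (o(w) = 1 - 1*4 = 1 - 4 = -3)
s = 0
k(X) = (-17 + X)/(-3 + X) (k(X) = (X - 17)/(X - 3) = (-17 + X)/(-3 + X))
(s + a) + k(-17) = (0 + 31) + (-17 - 17)/(-3 - 17) = 31 - 34/(-20) = 31 - 1/20*(-34) = 31 + 17/10 = 327/10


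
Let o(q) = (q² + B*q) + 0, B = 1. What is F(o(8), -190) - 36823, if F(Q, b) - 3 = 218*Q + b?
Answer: -21314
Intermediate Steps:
o(q) = q + q² (o(q) = (q² + 1*q) + 0 = (q² + q) + 0 = (q + q²) + 0 = q + q²)
F(Q, b) = 3 + b + 218*Q (F(Q, b) = 3 + (218*Q + b) = 3 + (b + 218*Q) = 3 + b + 218*Q)
F(o(8), -190) - 36823 = (3 - 190 + 218*(8*(1 + 8))) - 36823 = (3 - 190 + 218*(8*9)) - 36823 = (3 - 190 + 218*72) - 36823 = (3 - 190 + 15696) - 36823 = 15509 - 36823 = -21314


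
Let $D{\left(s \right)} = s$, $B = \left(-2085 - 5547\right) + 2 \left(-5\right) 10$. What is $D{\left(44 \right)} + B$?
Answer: $-7688$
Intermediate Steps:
$B = -7732$ ($B = -7632 - 100 = -7732$)
$D{\left(44 \right)} + B = 44 - 7732 = -7688$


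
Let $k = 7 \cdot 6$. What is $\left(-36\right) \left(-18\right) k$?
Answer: $27216$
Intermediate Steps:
$k = 42$
$\left(-36\right) \left(-18\right) k = \left(-36\right) \left(-18\right) 42 = 648 \cdot 42 = 27216$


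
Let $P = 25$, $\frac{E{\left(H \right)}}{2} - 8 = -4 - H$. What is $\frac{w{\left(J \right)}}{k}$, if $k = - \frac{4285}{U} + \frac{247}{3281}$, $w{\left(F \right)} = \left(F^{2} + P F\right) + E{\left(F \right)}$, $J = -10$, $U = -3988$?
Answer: $- \frac{1596324616}{15044121} \approx -106.11$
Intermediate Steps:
$E{\left(H \right)} = 8 - 2 H$ ($E{\left(H \right)} = 16 + 2 \left(-4 - H\right) = 16 - \left(8 + 2 H\right) = 8 - 2 H$)
$w{\left(F \right)} = 8 + F^{2} + 23 F$ ($w{\left(F \right)} = \left(F^{2} + 25 F\right) - \left(-8 + 2 F\right) = 8 + F^{2} + 23 F$)
$k = \frac{15044121}{13084628}$ ($k = - \frac{4285}{-3988} + \frac{247}{3281} = \left(-4285\right) \left(- \frac{1}{3988}\right) + 247 \cdot \frac{1}{3281} = \frac{4285}{3988} + \frac{247}{3281} = \frac{15044121}{13084628} \approx 1.1498$)
$\frac{w{\left(J \right)}}{k} = \frac{8 + \left(-10\right)^{2} + 23 \left(-10\right)}{\frac{15044121}{13084628}} = \left(8 + 100 - 230\right) \frac{13084628}{15044121} = \left(-122\right) \frac{13084628}{15044121} = - \frac{1596324616}{15044121}$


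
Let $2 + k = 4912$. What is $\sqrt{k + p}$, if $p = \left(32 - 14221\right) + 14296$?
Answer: $\sqrt{5017} \approx 70.831$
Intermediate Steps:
$k = 4910$ ($k = -2 + 4912 = 4910$)
$p = 107$ ($p = -14189 + 14296 = 107$)
$\sqrt{k + p} = \sqrt{4910 + 107} = \sqrt{5017}$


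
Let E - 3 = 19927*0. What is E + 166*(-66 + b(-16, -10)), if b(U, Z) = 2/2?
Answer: -10787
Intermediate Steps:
b(U, Z) = 1 (b(U, Z) = 2*(1/2) = 1)
E = 3 (E = 3 + 19927*0 = 3 + 0 = 3)
E + 166*(-66 + b(-16, -10)) = 3 + 166*(-66 + 1) = 3 + 166*(-65) = 3 - 10790 = -10787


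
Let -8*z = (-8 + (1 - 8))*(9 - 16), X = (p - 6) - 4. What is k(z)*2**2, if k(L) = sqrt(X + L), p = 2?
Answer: 13*I*sqrt(2) ≈ 18.385*I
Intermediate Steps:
X = -8 (X = (2 - 6) - 4 = -4 - 4 = -8)
z = -105/8 (z = -(-8 + (1 - 8))*(9 - 16)/8 = -(-8 - 7)*(-7)/8 = -(-15)*(-7)/8 = -1/8*105 = -105/8 ≈ -13.125)
k(L) = sqrt(-8 + L)
k(z)*2**2 = sqrt(-8 - 105/8)*2**2 = sqrt(-169/8)*4 = (13*I*sqrt(2)/4)*4 = 13*I*sqrt(2)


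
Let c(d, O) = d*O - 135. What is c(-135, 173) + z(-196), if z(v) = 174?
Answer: -23316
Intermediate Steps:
c(d, O) = -135 + O*d (c(d, O) = O*d - 135 = -135 + O*d)
c(-135, 173) + z(-196) = (-135 + 173*(-135)) + 174 = (-135 - 23355) + 174 = -23490 + 174 = -23316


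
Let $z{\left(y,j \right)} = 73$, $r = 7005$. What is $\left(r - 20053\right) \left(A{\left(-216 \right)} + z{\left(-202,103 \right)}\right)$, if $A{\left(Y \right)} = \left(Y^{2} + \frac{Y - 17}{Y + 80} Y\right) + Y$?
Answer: $- \frac{10235242640}{17} \approx -6.0207 \cdot 10^{8}$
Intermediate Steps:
$A{\left(Y \right)} = Y + Y^{2} + \frac{Y \left(-17 + Y\right)}{80 + Y}$ ($A{\left(Y \right)} = \left(Y^{2} + \frac{-17 + Y}{80 + Y} Y\right) + Y = \left(Y^{2} + \frac{Y \left(-17 + Y\right)}{80 + Y}\right) + Y = Y + Y^{2} + \frac{Y \left(-17 + Y\right)}{80 + Y}$)
$\left(r - 20053\right) \left(A{\left(-216 \right)} + z{\left(-202,103 \right)}\right) = \left(7005 - 20053\right) \left(- \frac{216 \left(63 + \left(-216\right)^{2} + 82 \left(-216\right)\right)}{80 - 216} + 73\right) = - 13048 \left(- \frac{216 \left(63 + 46656 - 17712\right)}{-136} + 73\right) = - 13048 \left(\left(-216\right) \left(- \frac{1}{136}\right) 29007 + 73\right) = - 13048 \left(\frac{783189}{17} + 73\right) = \left(-13048\right) \frac{784430}{17} = - \frac{10235242640}{17}$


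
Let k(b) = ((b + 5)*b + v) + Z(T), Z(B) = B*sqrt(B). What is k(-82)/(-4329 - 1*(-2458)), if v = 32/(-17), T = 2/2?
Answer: -107323/31807 ≈ -3.3742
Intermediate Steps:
T = 1 (T = 2*(1/2) = 1)
v = -32/17 (v = 32*(-1/17) = -32/17 ≈ -1.8824)
Z(B) = B**(3/2)
k(b) = -15/17 + b*(5 + b) (k(b) = ((b + 5)*b - 32/17) + 1**(3/2) = ((5 + b)*b - 32/17) + 1 = (b*(5 + b) - 32/17) + 1 = (-32/17 + b*(5 + b)) + 1 = -15/17 + b*(5 + b))
k(-82)/(-4329 - 1*(-2458)) = (-15/17 + (-82)**2 + 5*(-82))/(-4329 - 1*(-2458)) = (-15/17 + 6724 - 410)/(-4329 + 2458) = (107323/17)/(-1871) = (107323/17)*(-1/1871) = -107323/31807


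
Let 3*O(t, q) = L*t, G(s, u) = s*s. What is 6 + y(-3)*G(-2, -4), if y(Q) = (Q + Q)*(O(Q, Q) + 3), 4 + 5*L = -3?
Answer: -498/5 ≈ -99.600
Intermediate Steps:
L = -7/5 (L = -⅘ + (⅕)*(-3) = -⅘ - ⅗ = -7/5 ≈ -1.4000)
G(s, u) = s²
O(t, q) = -7*t/15 (O(t, q) = (-7*t/5)/3 = -7*t/15)
y(Q) = 2*Q*(3 - 7*Q/15) (y(Q) = (Q + Q)*(-7*Q/15 + 3) = (2*Q)*(3 - 7*Q/15) = 2*Q*(3 - 7*Q/15))
6 + y(-3)*G(-2, -4) = 6 + ((2/15)*(-3)*(45 - 7*(-3)))*(-2)² = 6 + ((2/15)*(-3)*(45 + 21))*4 = 6 + ((2/15)*(-3)*66)*4 = 6 - 132/5*4 = 6 - 528/5 = -498/5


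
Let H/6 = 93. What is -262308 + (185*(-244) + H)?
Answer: -306890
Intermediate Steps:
H = 558 (H = 6*93 = 558)
-262308 + (185*(-244) + H) = -262308 + (185*(-244) + 558) = -262308 + (-45140 + 558) = -262308 - 44582 = -306890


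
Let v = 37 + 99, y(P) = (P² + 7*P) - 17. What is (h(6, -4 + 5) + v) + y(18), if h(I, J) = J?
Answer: 570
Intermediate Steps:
y(P) = -17 + P² + 7*P
v = 136
(h(6, -4 + 5) + v) + y(18) = ((-4 + 5) + 136) + (-17 + 18² + 7*18) = (1 + 136) + (-17 + 324 + 126) = 137 + 433 = 570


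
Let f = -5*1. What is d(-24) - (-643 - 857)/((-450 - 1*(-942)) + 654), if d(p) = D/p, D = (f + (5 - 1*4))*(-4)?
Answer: 368/573 ≈ 0.64223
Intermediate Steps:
f = -5
D = 16 (D = (-5 + (5 - 1*4))*(-4) = (-5 + (5 - 4))*(-4) = (-5 + 1)*(-4) = -4*(-4) = 16)
d(p) = 16/p
d(-24) - (-643 - 857)/((-450 - 1*(-942)) + 654) = 16/(-24) - (-643 - 857)/((-450 - 1*(-942)) + 654) = 16*(-1/24) - (-1500)/((-450 + 942) + 654) = -⅔ - (-1500)/(492 + 654) = -⅔ - (-1500)/1146 = -⅔ - 1*(-250/191) = -⅔ + 250/191 = 368/573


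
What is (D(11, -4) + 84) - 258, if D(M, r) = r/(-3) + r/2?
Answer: -524/3 ≈ -174.67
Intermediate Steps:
D(M, r) = r/6 (D(M, r) = r*(-1/3) + r*(1/2) = -r/3 + r/2 = r/6)
(D(11, -4) + 84) - 258 = ((1/6)*(-4) + 84) - 258 = (-2/3 + 84) - 258 = 250/3 - 258 = -524/3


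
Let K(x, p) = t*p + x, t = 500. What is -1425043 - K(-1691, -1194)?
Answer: -826352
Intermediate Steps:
K(x, p) = x + 500*p (K(x, p) = 500*p + x = x + 500*p)
-1425043 - K(-1691, -1194) = -1425043 - (-1691 + 500*(-1194)) = -1425043 - (-1691 - 597000) = -1425043 - 1*(-598691) = -1425043 + 598691 = -826352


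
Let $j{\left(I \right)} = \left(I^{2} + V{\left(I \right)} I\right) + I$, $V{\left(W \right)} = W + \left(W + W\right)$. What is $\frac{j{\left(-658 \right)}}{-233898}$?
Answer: $- \frac{41219}{5569} \approx -7.4015$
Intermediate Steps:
$V{\left(W \right)} = 3 W$ ($V{\left(W \right)} = W + 2 W = 3 W$)
$j{\left(I \right)} = I + 4 I^{2}$ ($j{\left(I \right)} = \left(I^{2} + 3 I I\right) + I = \left(I^{2} + 3 I^{2}\right) + I = 4 I^{2} + I = I + 4 I^{2}$)
$\frac{j{\left(-658 \right)}}{-233898} = \frac{\left(-658\right) \left(1 + 4 \left(-658\right)\right)}{-233898} = - 658 \left(1 - 2632\right) \left(- \frac{1}{233898}\right) = \left(-658\right) \left(-2631\right) \left(- \frac{1}{233898}\right) = 1731198 \left(- \frac{1}{233898}\right) = - \frac{41219}{5569}$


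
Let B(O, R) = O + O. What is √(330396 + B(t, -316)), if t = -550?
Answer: 4*√20581 ≈ 573.84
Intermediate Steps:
B(O, R) = 2*O
√(330396 + B(t, -316)) = √(330396 + 2*(-550)) = √(330396 - 1100) = √329296 = 4*√20581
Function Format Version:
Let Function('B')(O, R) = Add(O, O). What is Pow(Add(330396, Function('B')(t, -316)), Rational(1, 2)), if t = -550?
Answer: Mul(4, Pow(20581, Rational(1, 2))) ≈ 573.84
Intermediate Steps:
Function('B')(O, R) = Mul(2, O)
Pow(Add(330396, Function('B')(t, -316)), Rational(1, 2)) = Pow(Add(330396, Mul(2, -550)), Rational(1, 2)) = Pow(Add(330396, -1100), Rational(1, 2)) = Pow(329296, Rational(1, 2)) = Mul(4, Pow(20581, Rational(1, 2)))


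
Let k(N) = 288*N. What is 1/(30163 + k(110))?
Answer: 1/61843 ≈ 1.6170e-5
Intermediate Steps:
1/(30163 + k(110)) = 1/(30163 + 288*110) = 1/(30163 + 31680) = 1/61843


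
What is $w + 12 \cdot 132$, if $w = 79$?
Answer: $1663$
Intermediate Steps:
$w + 12 \cdot 132 = 79 + 12 \cdot 132 = 79 + 1584 = 1663$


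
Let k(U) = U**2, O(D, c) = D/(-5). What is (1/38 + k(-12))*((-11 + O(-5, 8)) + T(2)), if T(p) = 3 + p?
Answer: -27365/38 ≈ -720.13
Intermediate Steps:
O(D, c) = -D/5 (O(D, c) = D*(-1/5) = -D/5)
(1/38 + k(-12))*((-11 + O(-5, 8)) + T(2)) = (1/38 + (-12)**2)*((-11 - 1/5*(-5)) + (3 + 2)) = (1/38 + 144)*((-11 + 1) + 5) = 5473*(-10 + 5)/38 = (5473/38)*(-5) = -27365/38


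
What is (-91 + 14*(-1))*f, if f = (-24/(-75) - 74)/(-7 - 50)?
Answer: -12894/95 ≈ -135.73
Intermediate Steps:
f = 614/475 (f = (-24*(-1/75) - 74)/(-57) = (8/25 - 74)*(-1/57) = -1842/25*(-1/57) = 614/475 ≈ 1.2926)
(-91 + 14*(-1))*f = (-91 + 14*(-1))*(614/475) = (-91 - 14)*(614/475) = -105*614/475 = -12894/95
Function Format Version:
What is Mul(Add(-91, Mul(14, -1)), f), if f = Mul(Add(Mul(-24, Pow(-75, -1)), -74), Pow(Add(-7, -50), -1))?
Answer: Rational(-12894, 95) ≈ -135.73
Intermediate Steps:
f = Rational(614, 475) (f = Mul(Add(Mul(-24, Rational(-1, 75)), -74), Pow(-57, -1)) = Mul(Add(Rational(8, 25), -74), Rational(-1, 57)) = Mul(Rational(-1842, 25), Rational(-1, 57)) = Rational(614, 475) ≈ 1.2926)
Mul(Add(-91, Mul(14, -1)), f) = Mul(Add(-91, Mul(14, -1)), Rational(614, 475)) = Mul(Add(-91, -14), Rational(614, 475)) = Mul(-105, Rational(614, 475)) = Rational(-12894, 95)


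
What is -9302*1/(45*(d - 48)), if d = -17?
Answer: 9302/2925 ≈ 3.1802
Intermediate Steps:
-9302*1/(45*(d - 48)) = -9302*1/(45*(-17 - 48)) = -9302/(45*(-65)) = -9302/(-2925) = -9302*(-1/2925) = 9302/2925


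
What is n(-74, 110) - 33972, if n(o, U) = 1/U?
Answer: -3736919/110 ≈ -33972.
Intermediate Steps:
n(-74, 110) - 33972 = 1/110 - 33972 = -3736919/110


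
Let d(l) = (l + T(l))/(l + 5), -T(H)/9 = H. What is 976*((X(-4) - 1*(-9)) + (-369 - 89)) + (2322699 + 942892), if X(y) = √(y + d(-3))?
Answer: 2827367 + 1952*√2 ≈ 2.8301e+6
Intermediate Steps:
T(H) = -9*H
d(l) = -8*l/(5 + l) (d(l) = (l - 9*l)/(l + 5) = (-8*l)/(5 + l) = -8*l/(5 + l))
X(y) = √(12 + y) (X(y) = √(y - 8*(-3)/(5 - 3)) = √(y - 8*(-3)/2) = √(y - 8*(-3)*½) = √(y + 12) = √(12 + y))
976*((X(-4) - 1*(-9)) + (-369 - 89)) + (2322699 + 942892) = 976*((√(12 - 4) - 1*(-9)) + (-369 - 89)) + (2322699 + 942892) = 976*((√8 + 9) - 458) + 3265591 = 976*((2*√2 + 9) - 458) + 3265591 = 976*((9 + 2*√2) - 458) + 3265591 = 976*(-449 + 2*√2) + 3265591 = (-438224 + 1952*√2) + 3265591 = 2827367 + 1952*√2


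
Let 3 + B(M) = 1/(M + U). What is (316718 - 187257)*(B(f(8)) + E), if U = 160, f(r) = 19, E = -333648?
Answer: -7731867658408/179 ≈ -4.3195e+10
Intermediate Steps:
B(M) = -3 + 1/(160 + M) (B(M) = -3 + 1/(M + 160) = -3 + 1/(160 + M))
(316718 - 187257)*(B(f(8)) + E) = (316718 - 187257)*((-479 - 3*19)/(160 + 19) - 333648) = 129461*((-479 - 57)/179 - 333648) = 129461*((1/179)*(-536) - 333648) = 129461*(-536/179 - 333648) = 129461*(-59723528/179) = -7731867658408/179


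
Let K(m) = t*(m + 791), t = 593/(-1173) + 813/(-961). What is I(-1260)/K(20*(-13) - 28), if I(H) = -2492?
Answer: 200651034/54737969 ≈ 3.6657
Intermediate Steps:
t = -1523522/1127253 (t = 593*(-1/1173) + 813*(-1/961) = -593/1173 - 813/961 = -1523522/1127253 ≈ -1.3515)
K(m) = -1205105902/1127253 - 1523522*m/1127253 (K(m) = -1523522*(m + 791)/1127253 = -1523522*(791 + m)/1127253 = -1205105902/1127253 - 1523522*m/1127253)
I(-1260)/K(20*(-13) - 28) = -2492/(-1205105902/1127253 - 1523522*(20*(-13) - 28)/1127253) = -2492/(-1205105902/1127253 - 1523522*(-260 - 28)/1127253) = -2492/(-1205105902/1127253 - 1523522/1127253*(-288)) = -2492/(-1205105902/1127253 + 146258112/375751) = -2492/(-766331566/1127253) = -2492*(-1127253/766331566) = 200651034/54737969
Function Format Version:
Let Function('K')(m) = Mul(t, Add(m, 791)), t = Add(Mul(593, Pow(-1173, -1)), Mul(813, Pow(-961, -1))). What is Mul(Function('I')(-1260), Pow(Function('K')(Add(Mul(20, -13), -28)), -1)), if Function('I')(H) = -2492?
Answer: Rational(200651034, 54737969) ≈ 3.6657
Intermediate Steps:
t = Rational(-1523522, 1127253) (t = Add(Mul(593, Rational(-1, 1173)), Mul(813, Rational(-1, 961))) = Add(Rational(-593, 1173), Rational(-813, 961)) = Rational(-1523522, 1127253) ≈ -1.3515)
Function('K')(m) = Add(Rational(-1205105902, 1127253), Mul(Rational(-1523522, 1127253), m)) (Function('K')(m) = Mul(Rational(-1523522, 1127253), Add(m, 791)) = Mul(Rational(-1523522, 1127253), Add(791, m)) = Add(Rational(-1205105902, 1127253), Mul(Rational(-1523522, 1127253), m)))
Mul(Function('I')(-1260), Pow(Function('K')(Add(Mul(20, -13), -28)), -1)) = Mul(-2492, Pow(Add(Rational(-1205105902, 1127253), Mul(Rational(-1523522, 1127253), Add(Mul(20, -13), -28))), -1)) = Mul(-2492, Pow(Add(Rational(-1205105902, 1127253), Mul(Rational(-1523522, 1127253), Add(-260, -28))), -1)) = Mul(-2492, Pow(Add(Rational(-1205105902, 1127253), Mul(Rational(-1523522, 1127253), -288)), -1)) = Mul(-2492, Pow(Add(Rational(-1205105902, 1127253), Rational(146258112, 375751)), -1)) = Mul(-2492, Pow(Rational(-766331566, 1127253), -1)) = Mul(-2492, Rational(-1127253, 766331566)) = Rational(200651034, 54737969)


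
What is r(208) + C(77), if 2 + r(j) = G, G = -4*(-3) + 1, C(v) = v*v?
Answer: 5940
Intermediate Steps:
C(v) = v²
G = 13 (G = 12 + 1 = 13)
r(j) = 11 (r(j) = -2 + 13 = 11)
r(208) + C(77) = 11 + 77² = 11 + 5929 = 5940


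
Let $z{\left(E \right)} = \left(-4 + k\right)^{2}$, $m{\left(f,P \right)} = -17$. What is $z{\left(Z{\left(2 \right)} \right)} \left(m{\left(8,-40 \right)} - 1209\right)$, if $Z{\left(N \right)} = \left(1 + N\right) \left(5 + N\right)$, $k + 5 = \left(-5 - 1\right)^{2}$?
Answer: $-893754$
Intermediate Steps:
$k = 31$ ($k = -5 + \left(-5 - 1\right)^{2} = -5 + \left(-6\right)^{2} = -5 + 36 = 31$)
$z{\left(E \right)} = 729$ ($z{\left(E \right)} = \left(-4 + 31\right)^{2} = 27^{2} = 729$)
$z{\left(Z{\left(2 \right)} \right)} \left(m{\left(8,-40 \right)} - 1209\right) = 729 \left(-17 - 1209\right) = 729 \left(-1226\right) = -893754$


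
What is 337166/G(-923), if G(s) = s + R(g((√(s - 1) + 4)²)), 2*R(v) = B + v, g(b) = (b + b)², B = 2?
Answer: 168583*I/(29056*√231 + 764867*I) ≈ 0.1653 + 0.095441*I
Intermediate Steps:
g(b) = 4*b² (g(b) = (2*b)² = 4*b²)
R(v) = 1 + v/2 (R(v) = (2 + v)/2 = 1 + v/2)
G(s) = 1 + s + 2*(4 + √(-1 + s))⁴ (G(s) = s + (1 + (4*((√(s - 1) + 4)²)²)/2) = s + (1 + (4*((√(-1 + s) + 4)²)²)/2) = s + (1 + (4*((4 + √(-1 + s))²)²)/2) = s + (1 + (4*(4 + √(-1 + s))⁴)/2) = s + (1 + 2*(4 + √(-1 + s))⁴) = 1 + s + 2*(4 + √(-1 + s))⁴)
337166/G(-923) = 337166/(1 - 923 + 2*(4 + √(-1 - 923))⁴) = 337166/(1 - 923 + 2*(4 + √(-924))⁴) = 337166/(1 - 923 + 2*(4 + 2*I*√231)⁴) = 337166/(-922 + 2*(4 + 2*I*√231)⁴)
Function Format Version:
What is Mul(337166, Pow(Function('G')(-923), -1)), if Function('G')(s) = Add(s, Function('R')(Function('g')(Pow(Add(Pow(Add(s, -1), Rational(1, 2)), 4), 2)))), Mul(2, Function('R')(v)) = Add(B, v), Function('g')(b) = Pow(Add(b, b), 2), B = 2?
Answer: Mul(168583, I, Pow(Add(Mul(29056, Pow(231, Rational(1, 2))), Mul(764867, I)), -1)) ≈ Add(0.16530, Mul(0.095441, I))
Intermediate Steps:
Function('g')(b) = Mul(4, Pow(b, 2)) (Function('g')(b) = Pow(Mul(2, b), 2) = Mul(4, Pow(b, 2)))
Function('R')(v) = Add(1, Mul(Rational(1, 2), v)) (Function('R')(v) = Mul(Rational(1, 2), Add(2, v)) = Add(1, Mul(Rational(1, 2), v)))
Function('G')(s) = Add(1, s, Mul(2, Pow(Add(4, Pow(Add(-1, s), Rational(1, 2))), 4))) (Function('G')(s) = Add(s, Add(1, Mul(Rational(1, 2), Mul(4, Pow(Pow(Add(Pow(Add(s, -1), Rational(1, 2)), 4), 2), 2))))) = Add(s, Add(1, Mul(Rational(1, 2), Mul(4, Pow(Pow(Add(Pow(Add(-1, s), Rational(1, 2)), 4), 2), 2))))) = Add(s, Add(1, Mul(Rational(1, 2), Mul(4, Pow(Pow(Add(4, Pow(Add(-1, s), Rational(1, 2))), 2), 2))))) = Add(s, Add(1, Mul(Rational(1, 2), Mul(4, Pow(Add(4, Pow(Add(-1, s), Rational(1, 2))), 4))))) = Add(s, Add(1, Mul(2, Pow(Add(4, Pow(Add(-1, s), Rational(1, 2))), 4)))) = Add(1, s, Mul(2, Pow(Add(4, Pow(Add(-1, s), Rational(1, 2))), 4))))
Mul(337166, Pow(Function('G')(-923), -1)) = Mul(337166, Pow(Add(1, -923, Mul(2, Pow(Add(4, Pow(Add(-1, -923), Rational(1, 2))), 4))), -1)) = Mul(337166, Pow(Add(1, -923, Mul(2, Pow(Add(4, Pow(-924, Rational(1, 2))), 4))), -1)) = Mul(337166, Pow(Add(1, -923, Mul(2, Pow(Add(4, Mul(2, I, Pow(231, Rational(1, 2)))), 4))), -1)) = Mul(337166, Pow(Add(-922, Mul(2, Pow(Add(4, Mul(2, I, Pow(231, Rational(1, 2)))), 4))), -1))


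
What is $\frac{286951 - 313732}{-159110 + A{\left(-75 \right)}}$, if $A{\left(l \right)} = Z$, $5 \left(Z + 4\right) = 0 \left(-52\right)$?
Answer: $\frac{8927}{53038} \approx 0.16831$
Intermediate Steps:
$Z = -4$ ($Z = -4 + \frac{0 \left(-52\right)}{5} = -4 + \frac{1}{5} \cdot 0 = -4 + 0 = -4$)
$A{\left(l \right)} = -4$
$\frac{286951 - 313732}{-159110 + A{\left(-75 \right)}} = \frac{286951 - 313732}{-159110 - 4} = - \frac{26781}{-159114} = \left(-26781\right) \left(- \frac{1}{159114}\right) = \frac{8927}{53038}$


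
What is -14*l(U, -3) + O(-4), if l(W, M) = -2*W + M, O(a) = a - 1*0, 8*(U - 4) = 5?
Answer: 335/2 ≈ 167.50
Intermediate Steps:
U = 37/8 (U = 4 + (⅛)*5 = 4 + 5/8 = 37/8 ≈ 4.6250)
O(a) = a (O(a) = a + 0 = a)
l(W, M) = M - 2*W
-14*l(U, -3) + O(-4) = -14*(-3 - 2*37/8) - 4 = -14*(-3 - 37/4) - 4 = -14*(-49/4) - 4 = 343/2 - 4 = 335/2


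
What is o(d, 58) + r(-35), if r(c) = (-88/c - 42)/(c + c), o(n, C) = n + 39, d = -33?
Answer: 8041/1225 ≈ 6.5641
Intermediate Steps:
o(n, C) = 39 + n
r(c) = (-42 - 88/c)/(2*c) (r(c) = (-42 - 88/c)/((2*c)) = (-42 - 88/c)*(1/(2*c)) = (-42 - 88/c)/(2*c))
o(d, 58) + r(-35) = (39 - 33) + (-44 - 21*(-35))/(-35)² = 6 + (-44 + 735)/1225 = 6 + (1/1225)*691 = 6 + 691/1225 = 8041/1225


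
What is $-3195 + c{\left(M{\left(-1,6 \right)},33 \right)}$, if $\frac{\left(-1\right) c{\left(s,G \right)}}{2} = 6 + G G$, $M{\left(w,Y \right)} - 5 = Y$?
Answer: $-5385$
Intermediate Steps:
$M{\left(w,Y \right)} = 5 + Y$
$c{\left(s,G \right)} = -12 - 2 G^{2}$ ($c{\left(s,G \right)} = - 2 \left(6 + G G\right) = - 2 \left(6 + G^{2}\right) = -12 - 2 G^{2}$)
$-3195 + c{\left(M{\left(-1,6 \right)},33 \right)} = -3195 - \left(12 + 2 \cdot 33^{2}\right) = -3195 - 2190 = -5385$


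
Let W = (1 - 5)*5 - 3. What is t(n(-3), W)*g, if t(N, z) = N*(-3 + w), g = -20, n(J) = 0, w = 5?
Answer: 0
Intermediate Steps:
W = -23 (W = -4*5 - 3 = -20 - 3 = -23)
t(N, z) = 2*N (t(N, z) = N*(-3 + 5) = N*2 = 2*N)
t(n(-3), W)*g = (2*0)*(-20) = 0*(-20) = 0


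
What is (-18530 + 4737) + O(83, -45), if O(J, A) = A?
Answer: -13838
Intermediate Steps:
(-18530 + 4737) + O(83, -45) = (-18530 + 4737) - 45 = -13793 - 45 = -13838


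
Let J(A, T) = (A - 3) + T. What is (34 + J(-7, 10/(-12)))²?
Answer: 19321/36 ≈ 536.69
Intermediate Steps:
J(A, T) = -3 + A + T (J(A, T) = (-3 + A) + T = -3 + A + T)
(34 + J(-7, 10/(-12)))² = (34 + (-3 - 7 + 10/(-12)))² = (34 + (-3 - 7 + 10*(-1/12)))² = (34 + (-3 - 7 - ⅚))² = (34 - 65/6)² = (139/6)² = 19321/36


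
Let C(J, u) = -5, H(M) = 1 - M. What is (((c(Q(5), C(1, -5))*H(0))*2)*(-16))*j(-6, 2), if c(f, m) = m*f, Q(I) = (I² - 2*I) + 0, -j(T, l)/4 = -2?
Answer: 19200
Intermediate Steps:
j(T, l) = 8 (j(T, l) = -4*(-2) = 8)
Q(I) = I² - 2*I
c(f, m) = f*m
(((c(Q(5), C(1, -5))*H(0))*2)*(-16))*j(-6, 2) = (((((5*(-2 + 5))*(-5))*(1 - 1*0))*2)*(-16))*8 = (((((5*3)*(-5))*(1 + 0))*2)*(-16))*8 = ((((15*(-5))*1)*2)*(-16))*8 = ((-75*1*2)*(-16))*8 = (-75*2*(-16))*8 = -150*(-16)*8 = 2400*8 = 19200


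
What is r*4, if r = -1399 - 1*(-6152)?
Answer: 19012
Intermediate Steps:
r = 4753 (r = -1399 + 6152 = 4753)
r*4 = 4753*4 = 19012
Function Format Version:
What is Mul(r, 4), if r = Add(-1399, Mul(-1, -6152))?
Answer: 19012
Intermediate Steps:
r = 4753 (r = Add(-1399, 6152) = 4753)
Mul(r, 4) = Mul(4753, 4) = 19012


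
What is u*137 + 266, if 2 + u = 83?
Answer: 11363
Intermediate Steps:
u = 81 (u = -2 + 83 = 81)
u*137 + 266 = 81*137 + 266 = 11097 + 266 = 11363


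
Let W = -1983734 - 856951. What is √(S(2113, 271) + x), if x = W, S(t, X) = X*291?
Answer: 4*I*√172614 ≈ 1661.9*I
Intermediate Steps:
S(t, X) = 291*X
W = -2840685
x = -2840685
√(S(2113, 271) + x) = √(291*271 - 2840685) = √(78861 - 2840685) = √(-2761824) = 4*I*√172614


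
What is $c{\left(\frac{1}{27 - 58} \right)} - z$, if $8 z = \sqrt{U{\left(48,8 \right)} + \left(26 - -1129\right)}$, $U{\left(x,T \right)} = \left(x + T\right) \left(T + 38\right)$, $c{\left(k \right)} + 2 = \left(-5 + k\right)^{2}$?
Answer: $\frac{22414}{961} - \frac{\sqrt{3731}}{8} \approx 15.688$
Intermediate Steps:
$c{\left(k \right)} = -2 + \left(-5 + k\right)^{2}$
$U{\left(x,T \right)} = \left(38 + T\right) \left(T + x\right)$ ($U{\left(x,T \right)} = \left(T + x\right) \left(38 + T\right) = \left(38 + T\right) \left(T + x\right)$)
$z = \frac{\sqrt{3731}}{8}$ ($z = \frac{\sqrt{\left(8^{2} + 38 \cdot 8 + 38 \cdot 48 + 8 \cdot 48\right) + \left(26 - -1129\right)}}{8} = \frac{\sqrt{\left(64 + 304 + 1824 + 384\right) + \left(26 + 1129\right)}}{8} = \frac{\sqrt{2576 + 1155}}{8} = \frac{\sqrt{3731}}{8} \approx 7.6352$)
$c{\left(\frac{1}{27 - 58} \right)} - z = \left(-2 + \left(-5 + \frac{1}{27 - 58}\right)^{2}\right) - \frac{\sqrt{3731}}{8} = \left(-2 + \left(-5 + \frac{1}{-31}\right)^{2}\right) - \frac{\sqrt{3731}}{8} = \left(-2 + \left(-5 - \frac{1}{31}\right)^{2}\right) - \frac{\sqrt{3731}}{8} = \left(-2 + \left(- \frac{156}{31}\right)^{2}\right) - \frac{\sqrt{3731}}{8} = \left(-2 + \frac{24336}{961}\right) - \frac{\sqrt{3731}}{8} = \frac{22414}{961} - \frac{\sqrt{3731}}{8}$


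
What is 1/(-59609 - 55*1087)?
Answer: -1/119394 ≈ -8.3756e-6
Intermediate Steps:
1/(-59609 - 55*1087) = 1/(-59609 - 59785) = 1/(-119394) = -1/119394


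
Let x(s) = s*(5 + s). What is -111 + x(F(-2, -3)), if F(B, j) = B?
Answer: -117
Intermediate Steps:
-111 + x(F(-2, -3)) = -111 - 2*(5 - 2) = -111 - 2*3 = -111 - 6 = -117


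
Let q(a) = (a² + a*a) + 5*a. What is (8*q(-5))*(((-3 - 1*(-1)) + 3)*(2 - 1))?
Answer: 200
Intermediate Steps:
q(a) = 2*a² + 5*a (q(a) = (a² + a²) + 5*a = 2*a² + 5*a)
(8*q(-5))*(((-3 - 1*(-1)) + 3)*(2 - 1)) = (8*(-5*(5 + 2*(-5))))*(((-3 - 1*(-1)) + 3)*(2 - 1)) = (8*(-5*(5 - 10)))*(((-3 + 1) + 3)*1) = (8*(-5*(-5)))*((-2 + 3)*1) = (8*25)*(1*1) = 200*1 = 200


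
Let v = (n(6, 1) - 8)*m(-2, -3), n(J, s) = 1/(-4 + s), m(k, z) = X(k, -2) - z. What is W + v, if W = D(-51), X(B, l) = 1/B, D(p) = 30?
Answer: 55/6 ≈ 9.1667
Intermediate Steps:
W = 30
m(k, z) = 1/k - z
v = -125/6 (v = (1/(-4 + 1) - 8)*(1/(-2) - 1*(-3)) = (1/(-3) - 8)*(-1/2 + 3) = (-1/3 - 8)*(5/2) = -25/3*5/2 = -125/6 ≈ -20.833)
W + v = 30 - 125/6 = 55/6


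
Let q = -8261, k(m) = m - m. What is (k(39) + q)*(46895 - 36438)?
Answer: -86385277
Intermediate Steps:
k(m) = 0
(k(39) + q)*(46895 - 36438) = (0 - 8261)*(46895 - 36438) = -8261*10457 = -86385277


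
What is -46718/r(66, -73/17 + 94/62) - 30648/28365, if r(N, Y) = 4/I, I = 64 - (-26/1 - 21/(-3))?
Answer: -18331346067/18910 ≈ -9.6940e+5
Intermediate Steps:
I = 83 (I = 64 - (-26*1 - 21*(-⅓)) = 64 - (-26 + 7) = 64 - 1*(-19) = 64 + 19 = 83)
r(N, Y) = 4/83
-46718/r(66, -73/17 + 94/62) - 30648/28365 = -46718/4/83 - 30648/28365 = -46718*83/4 - 30648*1/28365 = -1938797/2 - 10216/9455 = -18331346067/18910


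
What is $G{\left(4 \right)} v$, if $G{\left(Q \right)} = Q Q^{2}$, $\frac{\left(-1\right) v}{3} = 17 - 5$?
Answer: $-2304$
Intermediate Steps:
$v = -36$ ($v = - 3 \left(17 - 5\right) = \left(-3\right) 12 = -36$)
$G{\left(Q \right)} = Q^{3}$
$G{\left(4 \right)} v = 4^{3} \left(-36\right) = 64 \left(-36\right) = -2304$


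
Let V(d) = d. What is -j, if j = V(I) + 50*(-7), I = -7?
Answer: 357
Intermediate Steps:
j = -357 (j = -7 + 50*(-7) = -7 - 350 = -357)
-j = -1*(-357) = 357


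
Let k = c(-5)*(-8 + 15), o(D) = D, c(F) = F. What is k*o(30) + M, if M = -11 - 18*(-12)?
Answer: -845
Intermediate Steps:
M = 205 (M = -11 + 216 = 205)
k = -35 (k = -5*(-8 + 15) = -5*7 = -35)
k*o(30) + M = -35*30 + 205 = -1050 + 205 = -845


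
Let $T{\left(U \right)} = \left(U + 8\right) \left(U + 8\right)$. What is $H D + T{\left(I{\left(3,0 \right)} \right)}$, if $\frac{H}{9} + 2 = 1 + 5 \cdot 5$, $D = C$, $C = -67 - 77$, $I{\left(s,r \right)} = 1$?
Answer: $-31023$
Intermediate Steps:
$C = -144$
$D = -144$
$H = 216$ ($H = -18 + 9 \left(1 + 5 \cdot 5\right) = -18 + 9 \left(1 + 25\right) = -18 + 9 \cdot 26 = -18 + 234 = 216$)
$T{\left(U \right)} = \left(8 + U\right)^{2}$ ($T{\left(U \right)} = \left(8 + U\right) \left(8 + U\right) = \left(8 + U\right)^{2}$)
$H D + T{\left(I{\left(3,0 \right)} \right)} = 216 \left(-144\right) + \left(8 + 1\right)^{2} = -31104 + 9^{2} = -31104 + 81 = -31023$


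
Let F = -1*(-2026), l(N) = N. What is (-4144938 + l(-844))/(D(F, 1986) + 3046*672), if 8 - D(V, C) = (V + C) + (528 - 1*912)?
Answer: -2072891/1021646 ≈ -2.0290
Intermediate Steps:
F = 2026
D(V, C) = 392 - C - V (D(V, C) = 8 - ((V + C) + (528 - 1*912)) = 8 - ((C + V) + (528 - 912)) = 8 - ((C + V) - 384) = 8 - (-384 + C + V) = 8 + (384 - C - V) = 392 - C - V)
(-4144938 + l(-844))/(D(F, 1986) + 3046*672) = (-4144938 - 844)/((392 - 1*1986 - 1*2026) + 3046*672) = -4145782/((392 - 1986 - 2026) + 2046912) = -4145782/(-3620 + 2046912) = -4145782/2043292 = -4145782*1/2043292 = -2072891/1021646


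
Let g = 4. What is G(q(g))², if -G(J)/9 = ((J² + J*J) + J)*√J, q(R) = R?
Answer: 419904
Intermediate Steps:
G(J) = -9*√J*(J + 2*J²) (G(J) = -9*((J² + J*J) + J)*√J = -9*((J² + J²) + J)*√J = -9*(2*J² + J)*√J = -9*(J + 2*J²)*√J = -9*√J*(J + 2*J²))
G(q(g))² = (4^(3/2)*(-9 - 18*4))² = (8*(-9 - 72))² = (8*(-81))² = (-648)² = 419904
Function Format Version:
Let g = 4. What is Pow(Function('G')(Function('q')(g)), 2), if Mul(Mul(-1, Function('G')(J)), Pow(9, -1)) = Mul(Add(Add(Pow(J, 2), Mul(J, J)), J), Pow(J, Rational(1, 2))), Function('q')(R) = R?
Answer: 419904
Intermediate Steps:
Function('G')(J) = Mul(-9, Pow(J, Rational(1, 2)), Add(J, Mul(2, Pow(J, 2)))) (Function('G')(J) = Mul(-9, Mul(Add(Add(Pow(J, 2), Mul(J, J)), J), Pow(J, Rational(1, 2)))) = Mul(-9, Mul(Add(Add(Pow(J, 2), Pow(J, 2)), J), Pow(J, Rational(1, 2)))) = Mul(-9, Mul(Add(Mul(2, Pow(J, 2)), J), Pow(J, Rational(1, 2)))) = Mul(-9, Mul(Add(J, Mul(2, Pow(J, 2))), Pow(J, Rational(1, 2)))) = Mul(-9, Mul(Pow(J, Rational(1, 2)), Add(J, Mul(2, Pow(J, 2))))) = Mul(-9, Pow(J, Rational(1, 2)), Add(J, Mul(2, Pow(J, 2)))))
Pow(Function('G')(Function('q')(g)), 2) = Pow(Mul(Pow(4, Rational(3, 2)), Add(-9, Mul(-18, 4))), 2) = Pow(Mul(8, Add(-9, -72)), 2) = Pow(Mul(8, -81), 2) = Pow(-648, 2) = 419904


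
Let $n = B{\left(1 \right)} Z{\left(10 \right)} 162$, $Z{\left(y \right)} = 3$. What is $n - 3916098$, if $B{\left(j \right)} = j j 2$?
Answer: $-3915126$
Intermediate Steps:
$B{\left(j \right)} = 2 j^{2}$ ($B{\left(j \right)} = j^{2} \cdot 2 = 2 j^{2}$)
$n = 972$ ($n = 2 \cdot 1^{2} \cdot 3 \cdot 162 = 2 \cdot 1 \cdot 3 \cdot 162 = 2 \cdot 3 \cdot 162 = 6 \cdot 162 = 972$)
$n - 3916098 = 972 - 3916098 = -3915126$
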